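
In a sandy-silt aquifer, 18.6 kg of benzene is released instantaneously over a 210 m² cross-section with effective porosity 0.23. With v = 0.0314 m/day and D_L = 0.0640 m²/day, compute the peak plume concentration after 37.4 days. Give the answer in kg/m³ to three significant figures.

The peak of an instantaneous 1D plume sits at x = vt; there the Gaussian factor is 1 and C_max = M/(n_e·A·√(4πDt)), where n_e·A is the pore area the mass is dissolved in.
√(4πDt) = √(4π × 0.0640 × 37.4) = 5.484 m, so C_max = 18.6/(0.23 × 210 × 5.484) = 0.0702 kg/m³.

0.0702 kg/m³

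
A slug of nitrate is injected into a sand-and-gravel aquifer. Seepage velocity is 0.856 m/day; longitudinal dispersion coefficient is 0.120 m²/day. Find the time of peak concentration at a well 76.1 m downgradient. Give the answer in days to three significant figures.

88.7 days

For the 1D instantaneous-source solution, setting ∂C/∂t = 0 at fixed x gives v²t² + 2Dt − x² = 0, so t = (√(D² + v²x²) − D)/v².
√(D² + v²x²) = √(0.120² + 0.856² × 76.1²) = 65.14; v² = 0.732736.
t = (65.14 − 0.120)/0.732736 = 88.7 days (vs. the pure-advection estimate x/v = 88.9 d).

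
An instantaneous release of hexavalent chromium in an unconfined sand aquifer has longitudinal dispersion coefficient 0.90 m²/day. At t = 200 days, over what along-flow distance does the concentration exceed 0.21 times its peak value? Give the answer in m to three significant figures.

The plume is Gaussian with σ = √(2Dt) = √(2 × 0.90 × 200) = 18.97 m.
C/C_peak = exp(−Δx²/(2σ²)) = 0.21 ⇒ Δx = σ·√(−2 ln 0.21) = 18.97 × 1.767 = 33.52 m.
Width = 2Δx = 67.0 m.

67.0 m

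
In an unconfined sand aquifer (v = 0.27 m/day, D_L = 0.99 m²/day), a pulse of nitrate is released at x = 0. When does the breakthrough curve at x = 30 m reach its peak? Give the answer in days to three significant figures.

98.4 days

For the 1D instantaneous-source solution, setting ∂C/∂t = 0 at fixed x gives v²t² + 2Dt − x² = 0, so t = (√(D² + v²x²) − D)/v².
√(D² + v²x²) = √(0.99² + 0.27² × 30²) = 8.160; v² = 0.0729.
t = (8.160 − 0.99)/0.0729 = 98.4 days (vs. the pure-advection estimate x/v = 111 d).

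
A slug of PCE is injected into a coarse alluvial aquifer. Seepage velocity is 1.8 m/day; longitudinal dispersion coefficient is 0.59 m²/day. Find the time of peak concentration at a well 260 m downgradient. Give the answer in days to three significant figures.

For the 1D instantaneous-source solution, setting ∂C/∂t = 0 at fixed x gives v²t² + 2Dt − x² = 0, so t = (√(D² + v²x²) − D)/v².
√(D² + v²x²) = √(0.59² + 1.8² × 260²) = 468.0; v² = 3.24.
t = (468.0 − 0.59)/3.24 = 144 days (vs. the pure-advection estimate x/v = 144 d).

144 days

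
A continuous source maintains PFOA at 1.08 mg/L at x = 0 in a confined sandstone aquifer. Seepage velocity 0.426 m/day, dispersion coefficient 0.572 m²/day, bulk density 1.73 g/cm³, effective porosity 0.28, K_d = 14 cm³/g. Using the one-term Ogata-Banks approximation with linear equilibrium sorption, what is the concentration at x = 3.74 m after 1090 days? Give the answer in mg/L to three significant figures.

Retardation factor R = 1 + ρ_b·K_d/n = 1 + 1.73 × 14/0.28 = 87.50.
Sorption retards both mechanisms: v_R = v/R = 0.004869 m/day, D_R = D/R = 0.006537 m²/day.
v_R·t = 0.004869 × 1090 = 5.30721 m; 2√(D_R t) = 5.339 m; argument = (3.74 − 5.30721)/5.339 = -0.2935.
C = C₀ × ½·erfc(-0.2935) = 1.08 × 0.6610 = 0.714 mg/L.

0.714 mg/L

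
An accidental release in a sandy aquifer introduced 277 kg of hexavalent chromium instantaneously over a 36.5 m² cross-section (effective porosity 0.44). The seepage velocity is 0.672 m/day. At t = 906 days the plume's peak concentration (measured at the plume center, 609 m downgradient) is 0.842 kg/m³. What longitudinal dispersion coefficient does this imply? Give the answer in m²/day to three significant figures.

At the plume center C_max = M/(n_e·A·√(4πDt)), so D = M²/(4πt·(n_e·A·C_max)²).
n_e·A·C_max = 0.44 × 36.5 × 0.842 = 13.52 kg/m.
D = 277²/(4π × 906 × 13.52²) = 0.0369 m²/day.

0.0369 m²/day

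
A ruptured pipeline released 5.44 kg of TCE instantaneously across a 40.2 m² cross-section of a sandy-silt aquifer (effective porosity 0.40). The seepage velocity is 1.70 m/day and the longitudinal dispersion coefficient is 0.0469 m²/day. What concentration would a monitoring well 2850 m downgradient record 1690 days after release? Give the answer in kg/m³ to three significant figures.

0.00202 kg/m³

For an instantaneous plane source, C(x,t) = M/(n_e·A·√(4πDt)) · exp(−(x−vt)²/(4Dt)), with n_e·A the pore (flow) area.
Plume center vt = 1.70 × 1690 = 2873 m, so the well at 2850 m is 23 m upgradient of the peak.
√(4πDt) = 31.56 m, giving peak height M/(n_e·A·√(4πDt)) = 5.44/(0.40 × 40.2 × 31.56) = 0.01072 kg/m³.
(x−vt)²/(4Dt) = (-23)²/(4 × 0.0469 × 1690) = 1.669; exp(−1.669) = 0.1884.
C = 0.01072 × 0.1884 = 0.00202 kg/m³.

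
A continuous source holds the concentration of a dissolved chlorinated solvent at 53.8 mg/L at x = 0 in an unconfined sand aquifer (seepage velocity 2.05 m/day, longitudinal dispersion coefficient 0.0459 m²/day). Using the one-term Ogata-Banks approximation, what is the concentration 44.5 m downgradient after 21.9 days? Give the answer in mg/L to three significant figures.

32.8 mg/L

For a continuous step input, C/C₀ ≈ ½·erfc((x−vt)/(2√(Dt))).
vt = 2.05 × 21.9 = 44.895 m and 2√(Dt) = 2√(0.0459 × 21.9) = 2.005 m.
Argument (x−vt)/(2√(Dt)) = (44.5 − 44.895)/2.005 = -0.1970; ½·erfc(-0.1970) = 0.6097.
C = 53.8 × 0.6097 = 32.8 mg/L.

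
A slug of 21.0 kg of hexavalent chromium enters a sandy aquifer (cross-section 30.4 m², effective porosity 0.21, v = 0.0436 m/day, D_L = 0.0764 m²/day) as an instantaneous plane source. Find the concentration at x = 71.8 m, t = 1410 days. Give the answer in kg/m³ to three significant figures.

0.0698 kg/m³

For an instantaneous plane source, C(x,t) = M/(n_e·A·√(4πDt)) · exp(−(x−vt)²/(4Dt)), with n_e·A the pore (flow) area.
Plume center vt = 0.0436 × 1410 = 61.476 m, so the well at 71.8 m is 10.324 m downgradient of the peak.
√(4πDt) = 36.79 m, giving peak height M/(n_e·A·√(4πDt)) = 21.0/(0.21 × 30.4 × 36.79) = 0.08941 kg/m³.
(x−vt)²/(4Dt) = (10.324)²/(4 × 0.0764 × 1410) = 0.2474; exp(−0.2474) = 0.7808.
C = 0.08941 × 0.7808 = 0.0698 kg/m³.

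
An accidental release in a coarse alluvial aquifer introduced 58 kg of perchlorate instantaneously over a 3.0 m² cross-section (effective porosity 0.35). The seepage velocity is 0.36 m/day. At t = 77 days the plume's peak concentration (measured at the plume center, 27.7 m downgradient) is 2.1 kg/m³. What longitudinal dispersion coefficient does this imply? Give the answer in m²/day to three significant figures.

At the plume center C_max = M/(n_e·A·√(4πDt)), so D = M²/(4πt·(n_e·A·C_max)²).
n_e·A·C_max = 0.35 × 3.0 × 2.1 = 2.205 kg/m.
D = 58²/(4π × 77 × 2.205²) = 0.715 m²/day.

0.715 m²/day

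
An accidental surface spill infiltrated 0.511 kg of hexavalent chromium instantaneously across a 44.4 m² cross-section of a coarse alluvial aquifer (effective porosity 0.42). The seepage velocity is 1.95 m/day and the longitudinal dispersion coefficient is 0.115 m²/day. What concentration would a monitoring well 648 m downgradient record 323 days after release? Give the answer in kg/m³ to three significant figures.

For an instantaneous plane source, C(x,t) = M/(n_e·A·√(4πDt)) · exp(−(x−vt)²/(4Dt)), with n_e·A the pore (flow) area.
Plume center vt = 1.95 × 323 = 629.85 m, so the well at 648 m is 18.15 m downgradient of the peak.
√(4πDt) = 21.61 m, giving peak height M/(n_e·A·√(4πDt)) = 0.511/(0.42 × 44.4 × 21.61) = 0.001268 kg/m³.
(x−vt)²/(4Dt) = (18.15)²/(4 × 0.115 × 323) = 2.217; exp(−2.217) = 0.1089.
C = 0.001268 × 0.1089 = 0.000138 kg/m³.

0.000138 kg/m³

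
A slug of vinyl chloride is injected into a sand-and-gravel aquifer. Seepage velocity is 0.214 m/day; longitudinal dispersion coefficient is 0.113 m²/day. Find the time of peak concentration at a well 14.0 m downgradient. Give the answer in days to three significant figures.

63.0 days

For the 1D instantaneous-source solution, setting ∂C/∂t = 0 at fixed x gives v²t² + 2Dt − x² = 0, so t = (√(D² + v²x²) − D)/v².
√(D² + v²x²) = √(0.113² + 0.214² × 14.0²) = 2.998; v² = 0.045796.
t = (2.998 − 0.113)/0.045796 = 63.0 days (vs. the pure-advection estimate x/v = 65.4 d).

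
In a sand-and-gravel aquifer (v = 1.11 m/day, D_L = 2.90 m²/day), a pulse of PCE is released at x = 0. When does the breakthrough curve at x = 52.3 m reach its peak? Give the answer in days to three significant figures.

For the 1D instantaneous-source solution, setting ∂C/∂t = 0 at fixed x gives v²t² + 2Dt − x² = 0, so t = (√(D² + v²x²) − D)/v².
√(D² + v²x²) = √(2.90² + 1.11² × 52.3²) = 58.13; v² = 1.2321.
t = (58.13 − 2.90)/1.2321 = 44.8 days (vs. the pure-advection estimate x/v = 47.1 d).

44.8 days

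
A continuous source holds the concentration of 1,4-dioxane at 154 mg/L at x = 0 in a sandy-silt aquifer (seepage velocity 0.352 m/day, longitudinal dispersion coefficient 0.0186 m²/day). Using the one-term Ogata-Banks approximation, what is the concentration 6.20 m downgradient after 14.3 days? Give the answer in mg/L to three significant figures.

8.45 mg/L

For a continuous step input, C/C₀ ≈ ½·erfc((x−vt)/(2√(Dt))).
vt = 0.352 × 14.3 = 5.0336 m and 2√(Dt) = 2√(0.0186 × 14.3) = 1.031 m.
Argument (x−vt)/(2√(Dt)) = (6.20 − 5.0336)/1.031 = 1.131; ½·erfc(1.131) = 0.05486.
C = 154 × 0.05486 = 8.45 mg/L.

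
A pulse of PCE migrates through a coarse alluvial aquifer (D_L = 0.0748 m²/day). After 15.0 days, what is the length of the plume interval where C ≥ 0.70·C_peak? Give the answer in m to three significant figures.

The plume is Gaussian with σ = √(2Dt) = √(2 × 0.0748 × 15.0) = 1.498 m.
C/C_peak = exp(−Δx²/(2σ²)) = 0.70 ⇒ Δx = σ·√(−2 ln 0.70) = 1.498 × 0.8446 = 1.265 m.
Width = 2Δx = 2.53 m.

2.53 m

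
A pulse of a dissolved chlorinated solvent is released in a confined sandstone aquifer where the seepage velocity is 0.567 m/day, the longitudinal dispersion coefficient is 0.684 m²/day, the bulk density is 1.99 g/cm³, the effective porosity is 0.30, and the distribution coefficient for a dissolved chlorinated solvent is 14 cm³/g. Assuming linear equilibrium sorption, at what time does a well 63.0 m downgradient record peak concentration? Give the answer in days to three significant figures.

10200 days

Retardation factor R = 1 + ρ_b·K_d/n = 1 + 1.99 × 14/0.30 = 93.87.
Sorption retards both mechanisms: v_R = v/R = 0.006040 m/day, D_R = D/R = 0.007287 m²/day.
Peak time from v_R²t² + 2D_R t − x² = 0: t = (√(D_R² + v_R²x²) − D_R)/v_R².
√(D_R² + v_R²x²) = √(0.007287² + 0.006040² × 63.0²) = 0.3806; v_R² = 3.648e-05.
t = (0.3806 − 0.007287)/3.648e-05 = 10200 days.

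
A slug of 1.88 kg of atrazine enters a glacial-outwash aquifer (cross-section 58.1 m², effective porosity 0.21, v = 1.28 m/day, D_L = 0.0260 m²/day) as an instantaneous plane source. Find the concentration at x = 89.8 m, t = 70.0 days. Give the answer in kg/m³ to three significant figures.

For an instantaneous plane source, C(x,t) = M/(n_e·A·√(4πDt)) · exp(−(x−vt)²/(4Dt)), with n_e·A the pore (flow) area.
Plume center vt = 1.28 × 70.0 = 89.6 m, so the well at 89.8 m is 0.2 m downgradient of the peak.
√(4πDt) = 4.782 m, giving peak height M/(n_e·A·√(4πDt)) = 1.88/(0.21 × 58.1 × 4.782) = 0.03222 kg/m³.
(x−vt)²/(4Dt) = (0.2)²/(4 × 0.0260 × 70.0) = 0.005495; exp(−0.005495) = 0.9945.
C = 0.03222 × 0.9945 = 0.0320 kg/m³.

0.0320 kg/m³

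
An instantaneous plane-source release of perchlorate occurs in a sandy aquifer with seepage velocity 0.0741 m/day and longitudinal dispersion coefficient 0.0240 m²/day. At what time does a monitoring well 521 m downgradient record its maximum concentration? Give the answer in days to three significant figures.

7030 days

For the 1D instantaneous-source solution, setting ∂C/∂t = 0 at fixed x gives v²t² + 2Dt − x² = 0, so t = (√(D² + v²x²) − D)/v².
√(D² + v²x²) = √(0.0240² + 0.0741² × 521²) = 38.61; v² = 0.00549081.
t = (38.61 − 0.0240)/0.00549081 = 7030 days (vs. the pure-advection estimate x/v = 7030 d).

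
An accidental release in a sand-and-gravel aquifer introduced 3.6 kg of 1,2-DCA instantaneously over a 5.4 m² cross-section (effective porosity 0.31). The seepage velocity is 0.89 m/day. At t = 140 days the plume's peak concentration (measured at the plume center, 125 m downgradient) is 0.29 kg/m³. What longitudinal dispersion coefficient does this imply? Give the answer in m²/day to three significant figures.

0.0313 m²/day

At the plume center C_max = M/(n_e·A·√(4πDt)), so D = M²/(4πt·(n_e·A·C_max)²).
n_e·A·C_max = 0.31 × 5.4 × 0.29 = 0.4855 kg/m.
D = 3.6²/(4π × 140 × 0.4855²) = 0.0313 m²/day.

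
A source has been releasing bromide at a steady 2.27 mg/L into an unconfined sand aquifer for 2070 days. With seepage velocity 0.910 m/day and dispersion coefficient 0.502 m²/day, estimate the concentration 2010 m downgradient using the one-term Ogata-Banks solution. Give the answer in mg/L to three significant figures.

0.00635 mg/L

For a continuous step input, C/C₀ ≈ ½·erfc((x−vt)/(2√(Dt))).
vt = 0.910 × 2070 = 1883.7 m and 2√(Dt) = 2√(0.502 × 2070) = 64.47 m.
Argument (x−vt)/(2√(Dt)) = (2010 − 1883.7)/64.47 = 1.959; ½·erfc(1.959) = 0.002799.
C = 2.27 × 0.002799 = 0.00635 mg/L.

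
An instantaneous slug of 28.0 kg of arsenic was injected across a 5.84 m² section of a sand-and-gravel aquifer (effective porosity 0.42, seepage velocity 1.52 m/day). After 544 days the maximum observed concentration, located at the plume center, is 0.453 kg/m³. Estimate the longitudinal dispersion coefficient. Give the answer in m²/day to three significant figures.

0.0929 m²/day

At the plume center C_max = M/(n_e·A·√(4πDt)), so D = M²/(4πt·(n_e·A·C_max)²).
n_e·A·C_max = 0.42 × 5.84 × 0.453 = 1.111 kg/m.
D = 28.0²/(4π × 544 × 1.111²) = 0.0929 m²/day.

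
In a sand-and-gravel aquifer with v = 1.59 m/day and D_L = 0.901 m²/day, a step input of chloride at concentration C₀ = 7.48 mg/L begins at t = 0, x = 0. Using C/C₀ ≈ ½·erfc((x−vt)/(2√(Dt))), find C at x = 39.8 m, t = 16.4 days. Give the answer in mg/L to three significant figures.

For a continuous step input, C/C₀ ≈ ½·erfc((x−vt)/(2√(Dt))).
vt = 1.59 × 16.4 = 26.076 m and 2√(Dt) = 2√(0.901 × 16.4) = 7.688 m.
Argument (x−vt)/(2√(Dt)) = (39.8 − 26.076)/7.688 = 1.785; ½·erfc(1.785) = 0.005795.
C = 7.48 × 0.005795 = 0.0433 mg/L.

0.0433 mg/L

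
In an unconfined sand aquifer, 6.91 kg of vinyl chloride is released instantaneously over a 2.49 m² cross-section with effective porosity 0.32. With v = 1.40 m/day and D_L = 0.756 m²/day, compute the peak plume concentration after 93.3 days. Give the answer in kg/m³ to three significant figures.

The peak of an instantaneous 1D plume sits at x = vt; there the Gaussian factor is 1 and C_max = M/(n_e·A·√(4πDt)), where n_e·A is the pore area the mass is dissolved in.
√(4πDt) = √(4π × 0.756 × 93.3) = 29.77 m, so C_max = 6.91/(0.32 × 2.49 × 29.77) = 0.291 kg/m³.

0.291 kg/m³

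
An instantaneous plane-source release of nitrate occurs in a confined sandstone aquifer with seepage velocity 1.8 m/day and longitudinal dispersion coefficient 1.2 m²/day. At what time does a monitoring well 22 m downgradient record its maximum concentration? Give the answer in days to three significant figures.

11.9 days

For the 1D instantaneous-source solution, setting ∂C/∂t = 0 at fixed x gives v²t² + 2Dt − x² = 0, so t = (√(D² + v²x²) − D)/v².
√(D² + v²x²) = √(1.2² + 1.8² × 22²) = 39.62; v² = 3.24.
t = (39.62 − 1.2)/3.24 = 11.9 days (vs. the pure-advection estimate x/v = 12.2 d).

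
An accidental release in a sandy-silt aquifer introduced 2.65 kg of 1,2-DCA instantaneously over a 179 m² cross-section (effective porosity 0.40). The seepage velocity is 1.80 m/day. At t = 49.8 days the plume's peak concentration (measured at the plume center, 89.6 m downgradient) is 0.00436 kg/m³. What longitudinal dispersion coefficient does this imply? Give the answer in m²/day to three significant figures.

At the plume center C_max = M/(n_e·A·√(4πDt)), so D = M²/(4πt·(n_e·A·C_max)²).
n_e·A·C_max = 0.40 × 179 × 0.00436 = 0.3122 kg/m.
D = 2.65²/(4π × 49.8 × 0.3122²) = 0.115 m²/day.

0.115 m²/day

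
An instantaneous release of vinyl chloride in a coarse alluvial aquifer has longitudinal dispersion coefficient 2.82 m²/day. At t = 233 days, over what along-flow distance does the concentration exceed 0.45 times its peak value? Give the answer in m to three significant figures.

The plume is Gaussian with σ = √(2Dt) = √(2 × 2.82 × 233) = 36.25 m.
C/C_peak = exp(−Δx²/(2σ²)) = 0.45 ⇒ Δx = σ·√(−2 ln 0.45) = 36.25 × 1.264 = 45.82 m.
Width = 2Δx = 91.6 m.

91.6 m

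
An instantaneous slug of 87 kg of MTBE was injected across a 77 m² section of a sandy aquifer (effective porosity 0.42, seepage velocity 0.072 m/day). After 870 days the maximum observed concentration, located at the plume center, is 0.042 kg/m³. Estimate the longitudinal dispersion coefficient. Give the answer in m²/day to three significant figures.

At the plume center C_max = M/(n_e·A·√(4πDt)), so D = M²/(4πt·(n_e·A·C_max)²).
n_e·A·C_max = 0.42 × 77 × 0.042 = 1.358 kg/m.
D = 87²/(4π × 870 × 1.358²) = 0.375 m²/day.

0.375 m²/day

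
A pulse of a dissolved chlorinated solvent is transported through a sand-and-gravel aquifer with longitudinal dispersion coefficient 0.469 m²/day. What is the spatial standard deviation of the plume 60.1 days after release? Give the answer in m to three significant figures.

7.51 m

Dispersive spreading gives a Gaussian with σ² = 2Dt; advection only shifts the center.
σ = √(2 × 0.469 × 60.1) = 7.51 m.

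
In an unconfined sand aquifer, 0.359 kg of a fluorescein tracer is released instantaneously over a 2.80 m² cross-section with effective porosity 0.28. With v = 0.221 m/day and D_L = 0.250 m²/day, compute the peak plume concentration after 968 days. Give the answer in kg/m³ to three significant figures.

The peak of an instantaneous 1D plume sits at x = vt; there the Gaussian factor is 1 and C_max = M/(n_e·A·√(4πDt)), where n_e·A is the pore area the mass is dissolved in.
√(4πDt) = √(4π × 0.250 × 968) = 55.15 m, so C_max = 0.359/(0.28 × 2.80 × 55.15) = 0.00830 kg/m³.

0.00830 kg/m³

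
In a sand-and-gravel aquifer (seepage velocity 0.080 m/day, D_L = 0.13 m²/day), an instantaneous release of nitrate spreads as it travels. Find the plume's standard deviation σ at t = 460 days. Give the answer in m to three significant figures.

Dispersive spreading gives a Gaussian with σ² = 2Dt; advection only shifts the center.
σ = √(2 × 0.13 × 460) = 10.9 m.

10.9 m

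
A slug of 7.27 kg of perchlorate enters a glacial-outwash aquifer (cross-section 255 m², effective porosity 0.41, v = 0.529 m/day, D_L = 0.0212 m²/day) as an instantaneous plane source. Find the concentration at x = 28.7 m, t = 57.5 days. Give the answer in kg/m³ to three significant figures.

For an instantaneous plane source, C(x,t) = M/(n_e·A·√(4πDt)) · exp(−(x−vt)²/(4Dt)), with n_e·A the pore (flow) area.
Plume center vt = 0.529 × 57.5 = 30.4175 m, so the well at 28.7 m is 1.7175 m upgradient of the peak.
√(4πDt) = 3.914 m, giving peak height M/(n_e·A·√(4πDt)) = 7.27/(0.41 × 255 × 3.914) = 0.01777 kg/m³.
(x−vt)²/(4Dt) = (-1.7175)²/(4 × 0.0212 × 57.5) = 0.6050; exp(−0.6050) = 0.5461.
C = 0.01777 × 0.5461 = 0.00970 kg/m³.

0.00970 kg/m³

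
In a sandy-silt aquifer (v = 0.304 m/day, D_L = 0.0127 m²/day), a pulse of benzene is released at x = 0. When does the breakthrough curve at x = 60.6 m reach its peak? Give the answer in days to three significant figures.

199 days

For the 1D instantaneous-source solution, setting ∂C/∂t = 0 at fixed x gives v²t² + 2Dt − x² = 0, so t = (√(D² + v²x²) − D)/v².
√(D² + v²x²) = √(0.0127² + 0.304² × 60.6²) = 18.42; v² = 0.092416.
t = (18.42 − 0.0127)/0.092416 = 199 days (vs. the pure-advection estimate x/v = 199 d).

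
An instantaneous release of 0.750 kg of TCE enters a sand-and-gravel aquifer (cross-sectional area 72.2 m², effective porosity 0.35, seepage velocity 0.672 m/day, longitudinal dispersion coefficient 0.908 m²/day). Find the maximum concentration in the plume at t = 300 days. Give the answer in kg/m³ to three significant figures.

0.000507 kg/m³

The peak of an instantaneous 1D plume sits at x = vt; there the Gaussian factor is 1 and C_max = M/(n_e·A·√(4πDt)), where n_e·A is the pore area the mass is dissolved in.
√(4πDt) = √(4π × 0.908 × 300) = 58.51 m, so C_max = 0.750/(0.35 × 72.2 × 58.51) = 0.000507 kg/m³.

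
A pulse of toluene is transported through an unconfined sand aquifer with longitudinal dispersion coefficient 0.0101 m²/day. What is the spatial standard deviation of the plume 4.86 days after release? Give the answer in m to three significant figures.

Dispersive spreading gives a Gaussian with σ² = 2Dt; advection only shifts the center.
σ = √(2 × 0.0101 × 4.86) = 0.313 m.

0.313 m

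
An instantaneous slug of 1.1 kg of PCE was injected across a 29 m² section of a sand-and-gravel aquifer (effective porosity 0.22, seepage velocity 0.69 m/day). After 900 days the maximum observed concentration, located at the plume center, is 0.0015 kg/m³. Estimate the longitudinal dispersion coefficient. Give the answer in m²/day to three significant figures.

At the plume center C_max = M/(n_e·A·√(4πDt)), so D = M²/(4πt·(n_e·A·C_max)²).
n_e·A·C_max = 0.22 × 29 × 0.0015 = 0.009570 kg/m.
D = 1.1²/(4π × 900 × 0.009570²) = 1.17 m²/day.

1.17 m²/day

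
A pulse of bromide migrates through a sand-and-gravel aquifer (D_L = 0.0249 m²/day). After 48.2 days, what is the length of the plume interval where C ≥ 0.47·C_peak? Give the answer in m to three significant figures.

The plume is Gaussian with σ = √(2Dt) = √(2 × 0.0249 × 48.2) = 1.549 m.
C/C_peak = exp(−Δx²/(2σ²)) = 0.47 ⇒ Δx = σ·√(−2 ln 0.47) = 1.549 × 1.229 = 1.904 m.
Width = 2Δx = 3.81 m.

3.81 m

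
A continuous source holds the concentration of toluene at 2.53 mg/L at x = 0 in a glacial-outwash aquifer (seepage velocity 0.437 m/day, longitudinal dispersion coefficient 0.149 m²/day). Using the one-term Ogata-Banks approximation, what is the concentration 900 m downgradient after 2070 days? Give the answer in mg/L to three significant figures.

For a continuous step input, C/C₀ ≈ ½·erfc((x−vt)/(2√(Dt))).
vt = 0.437 × 2070 = 904.59 m and 2√(Dt) = 2√(0.149 × 2070) = 35.12 m.
Argument (x−vt)/(2√(Dt)) = (900 − 904.59)/35.12 = -0.1307; ½·erfc(-0.1307) = 0.5733.
C = 2.53 × 0.5733 = 1.45 mg/L.

1.45 mg/L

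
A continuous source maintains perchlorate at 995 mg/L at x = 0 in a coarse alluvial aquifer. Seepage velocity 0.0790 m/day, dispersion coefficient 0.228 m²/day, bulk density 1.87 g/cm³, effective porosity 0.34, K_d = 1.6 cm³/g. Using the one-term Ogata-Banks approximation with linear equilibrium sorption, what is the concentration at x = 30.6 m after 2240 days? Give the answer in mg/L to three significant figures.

109 mg/L

Retardation factor R = 1 + ρ_b·K_d/n = 1 + 1.87 × 1.6/0.34 = 9.800.
Sorption retards both mechanisms: v_R = v/R = 0.008061 m/day, D_R = D/R = 0.02327 m²/day.
v_R·t = 0.008061 × 2240 = 18.05664 m; 2√(D_R t) = 14.44 m; argument = (30.6 − 18.05664)/14.44 = 0.8687.
C = C₀ × ½·erfc(0.8687) = 995 × 0.1096 = 109 mg/L.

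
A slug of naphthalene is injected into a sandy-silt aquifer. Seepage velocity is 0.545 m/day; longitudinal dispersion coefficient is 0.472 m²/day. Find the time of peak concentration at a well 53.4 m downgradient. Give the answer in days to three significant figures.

96.4 days

For the 1D instantaneous-source solution, setting ∂C/∂t = 0 at fixed x gives v²t² + 2Dt − x² = 0, so t = (√(D² + v²x²) − D)/v².
√(D² + v²x²) = √(0.472² + 0.545² × 53.4²) = 29.11; v² = 0.297025.
t = (29.11 − 0.472)/0.297025 = 96.4 days (vs. the pure-advection estimate x/v = 98.0 d).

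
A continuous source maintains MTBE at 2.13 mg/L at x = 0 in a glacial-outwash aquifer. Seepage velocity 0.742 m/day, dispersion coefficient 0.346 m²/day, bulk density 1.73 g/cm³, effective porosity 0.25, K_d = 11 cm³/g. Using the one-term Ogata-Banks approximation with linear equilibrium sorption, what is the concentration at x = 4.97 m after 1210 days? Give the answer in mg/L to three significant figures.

2.08 mg/L

Retardation factor R = 1 + ρ_b·K_d/n = 1 + 1.73 × 11/0.25 = 77.12.
Sorption retards both mechanisms: v_R = v/R = 0.009621 m/day, D_R = D/R = 0.004487 m²/day.
v_R·t = 0.009621 × 1210 = 11.64141 m; 2√(D_R t) = 4.660 m; argument = (4.97 − 11.64141)/4.660 = -1.432.
C = C₀ × ½·erfc(-1.432) = 2.13 × 0.9786 = 2.08 mg/L.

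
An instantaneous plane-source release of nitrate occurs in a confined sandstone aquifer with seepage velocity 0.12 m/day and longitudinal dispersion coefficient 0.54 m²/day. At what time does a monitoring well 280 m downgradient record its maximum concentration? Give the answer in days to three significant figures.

For the 1D instantaneous-source solution, setting ∂C/∂t = 0 at fixed x gives v²t² + 2Dt − x² = 0, so t = (√(D² + v²x²) − D)/v².
√(D² + v²x²) = √(0.54² + 0.12² × 280²) = 33.60; v² = 0.0144.
t = (33.60 − 0.54)/0.0144 = 2300 days (vs. the pure-advection estimate x/v = 2330 d).

2300 days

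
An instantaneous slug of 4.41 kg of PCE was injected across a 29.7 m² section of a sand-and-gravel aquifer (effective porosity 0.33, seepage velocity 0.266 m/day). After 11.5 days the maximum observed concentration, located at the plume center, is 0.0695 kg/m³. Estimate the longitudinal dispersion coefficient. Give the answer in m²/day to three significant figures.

At the plume center C_max = M/(n_e·A·√(4πDt)), so D = M²/(4πt·(n_e·A·C_max)²).
n_e·A·C_max = 0.33 × 29.7 × 0.0695 = 0.6812 kg/m.
D = 4.41²/(4π × 11.5 × 0.6812²) = 0.290 m²/day.

0.290 m²/day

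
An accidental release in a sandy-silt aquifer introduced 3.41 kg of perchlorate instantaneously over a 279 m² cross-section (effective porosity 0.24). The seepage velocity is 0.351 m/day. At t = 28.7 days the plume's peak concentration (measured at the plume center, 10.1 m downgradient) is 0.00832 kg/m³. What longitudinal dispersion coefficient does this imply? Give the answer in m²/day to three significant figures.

0.104 m²/day

At the plume center C_max = M/(n_e·A·√(4πDt)), so D = M²/(4πt·(n_e·A·C_max)²).
n_e·A·C_max = 0.24 × 279 × 0.00832 = 0.5571 kg/m.
D = 3.41²/(4π × 28.7 × 0.5571²) = 0.104 m²/day.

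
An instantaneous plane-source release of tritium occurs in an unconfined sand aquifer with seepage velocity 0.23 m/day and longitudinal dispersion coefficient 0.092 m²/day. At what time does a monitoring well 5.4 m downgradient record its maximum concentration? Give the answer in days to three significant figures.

For the 1D instantaneous-source solution, setting ∂C/∂t = 0 at fixed x gives v²t² + 2Dt − x² = 0, so t = (√(D² + v²x²) − D)/v².
√(D² + v²x²) = √(0.092² + 0.23² × 5.4²) = 1.245; v² = 0.0529.
t = (1.245 − 0.092)/0.0529 = 21.8 days (vs. the pure-advection estimate x/v = 23.5 d).

21.8 days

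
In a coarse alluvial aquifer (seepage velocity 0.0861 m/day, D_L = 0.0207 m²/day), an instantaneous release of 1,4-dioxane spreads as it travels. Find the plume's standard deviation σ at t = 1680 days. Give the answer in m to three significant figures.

Dispersive spreading gives a Gaussian with σ² = 2Dt; advection only shifts the center.
σ = √(2 × 0.0207 × 1680) = 8.34 m.

8.34 m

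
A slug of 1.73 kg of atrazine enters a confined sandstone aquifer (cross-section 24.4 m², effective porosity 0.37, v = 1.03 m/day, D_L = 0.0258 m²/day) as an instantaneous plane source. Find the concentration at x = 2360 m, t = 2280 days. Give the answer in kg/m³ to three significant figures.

For an instantaneous plane source, C(x,t) = M/(n_e·A·√(4πDt)) · exp(−(x−vt)²/(4Dt)), with n_e·A the pore (flow) area.
Plume center vt = 1.03 × 2280 = 2348.4 m, so the well at 2360 m is 11.6 m downgradient of the peak.
√(4πDt) = 27.19 m, giving peak height M/(n_e·A·√(4πDt)) = 1.73/(0.37 × 24.4 × 27.19) = 0.007048 kg/m³.
(x−vt)²/(4Dt) = (11.6)²/(4 × 0.0258 × 2280) = 0.5719; exp(−0.5719) = 0.5645.
C = 0.007048 × 0.5645 = 0.00398 kg/m³.

0.00398 kg/m³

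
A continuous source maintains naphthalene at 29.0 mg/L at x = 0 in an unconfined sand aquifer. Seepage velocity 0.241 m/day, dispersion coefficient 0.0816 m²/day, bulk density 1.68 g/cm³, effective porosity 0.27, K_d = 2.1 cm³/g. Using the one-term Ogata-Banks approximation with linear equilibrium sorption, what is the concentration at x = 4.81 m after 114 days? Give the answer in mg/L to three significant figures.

Retardation factor R = 1 + ρ_b·K_d/n = 1 + 1.68 × 2.1/0.27 = 14.07.
Sorption retards both mechanisms: v_R = v/R = 0.01713 m/day, D_R = D/R = 0.005800 m²/day.
v_R·t = 0.01713 × 114 = 1.95282 m; 2√(D_R t) = 1.626 m; argument = (4.81 − 1.95282)/1.626 = 1.757.
C = C₀ × ½·erfc(1.757) = 29.0 × 0.006482 = 0.188 mg/L.

0.188 mg/L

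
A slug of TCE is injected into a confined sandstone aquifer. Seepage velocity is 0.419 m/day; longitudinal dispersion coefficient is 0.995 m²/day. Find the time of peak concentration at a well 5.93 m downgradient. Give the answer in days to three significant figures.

For the 1D instantaneous-source solution, setting ∂C/∂t = 0 at fixed x gives v²t² + 2Dt − x² = 0, so t = (√(D² + v²x²) − D)/v².
√(D² + v²x²) = √(0.995² + 0.419² × 5.93²) = 2.676; v² = 0.175561.
t = (2.676 − 0.995)/0.175561 = 9.58 days (vs. the pure-advection estimate x/v = 14.2 d).

9.58 days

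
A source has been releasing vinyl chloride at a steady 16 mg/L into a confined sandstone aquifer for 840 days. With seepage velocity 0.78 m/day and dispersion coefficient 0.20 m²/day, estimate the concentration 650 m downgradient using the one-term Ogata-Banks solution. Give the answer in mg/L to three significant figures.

9.79 mg/L

For a continuous step input, C/C₀ ≈ ½·erfc((x−vt)/(2√(Dt))).
vt = 0.78 × 840 = 655.2 m and 2√(Dt) = 2√(0.20 × 840) = 25.92 m.
Argument (x−vt)/(2√(Dt)) = (650 − 655.2)/25.92 = -0.2006; ½·erfc(-0.2006) = 0.6117.
C = 16 × 0.6117 = 9.79 mg/L.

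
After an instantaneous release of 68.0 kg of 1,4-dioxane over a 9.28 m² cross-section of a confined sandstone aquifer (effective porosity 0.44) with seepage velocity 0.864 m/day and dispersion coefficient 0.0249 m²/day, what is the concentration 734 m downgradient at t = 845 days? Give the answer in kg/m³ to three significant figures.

0.853 kg/m³

For an instantaneous plane source, C(x,t) = M/(n_e·A·√(4πDt)) · exp(−(x−vt)²/(4Dt)), with n_e·A the pore (flow) area.
Plume center vt = 0.864 × 845 = 730.08 m, so the well at 734 m is 3.92 m downgradient of the peak.
√(4πDt) = 16.26 m, giving peak height M/(n_e·A·√(4πDt)) = 68.0/(0.44 × 9.28 × 16.26) = 1.024 kg/m³.
(x−vt)²/(4Dt) = (3.92)²/(4 × 0.0249 × 845) = 0.1826; exp(−0.1826) = 0.8331.
C = 1.024 × 0.8331 = 0.853 kg/m³.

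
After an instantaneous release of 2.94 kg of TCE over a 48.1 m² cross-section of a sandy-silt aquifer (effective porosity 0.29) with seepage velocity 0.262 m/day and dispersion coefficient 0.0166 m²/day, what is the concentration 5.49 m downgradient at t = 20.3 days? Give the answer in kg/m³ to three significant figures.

0.100 kg/m³

For an instantaneous plane source, C(x,t) = M/(n_e·A·√(4πDt)) · exp(−(x−vt)²/(4Dt)), with n_e·A the pore (flow) area.
Plume center vt = 0.262 × 20.3 = 5.3186 m, so the well at 5.49 m is 0.1714 m downgradient of the peak.
√(4πDt) = 2.058 m, giving peak height M/(n_e·A·√(4πDt)) = 2.94/(0.29 × 48.1 × 2.058) = 0.1024 kg/m³.
(x−vt)²/(4Dt) = (0.1714)²/(4 × 0.0166 × 20.3) = 0.02180; exp(−0.02180) = 0.9784.
C = 0.1024 × 0.9784 = 0.100 kg/m³.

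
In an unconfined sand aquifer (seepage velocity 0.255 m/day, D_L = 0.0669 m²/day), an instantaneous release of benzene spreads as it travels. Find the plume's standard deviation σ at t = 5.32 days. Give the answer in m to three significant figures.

Dispersive spreading gives a Gaussian with σ² = 2Dt; advection only shifts the center.
σ = √(2 × 0.0669 × 5.32) = 0.844 m.

0.844 m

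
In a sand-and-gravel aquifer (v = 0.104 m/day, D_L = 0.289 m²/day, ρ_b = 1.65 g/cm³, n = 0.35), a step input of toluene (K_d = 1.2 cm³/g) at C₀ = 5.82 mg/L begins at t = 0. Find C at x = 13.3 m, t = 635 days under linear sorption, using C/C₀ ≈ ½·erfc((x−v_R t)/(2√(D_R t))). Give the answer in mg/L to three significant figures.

1.89 mg/L

Retardation factor R = 1 + ρ_b·K_d/n = 1 + 1.65 × 1.2/0.35 = 6.657.
Sorption retards both mechanisms: v_R = v/R = 0.01562 m/day, D_R = D/R = 0.04341 m²/day.
v_R·t = 0.01562 × 635 = 9.9187 m; 2√(D_R t) = 10.50 m; argument = (13.3 − 9.9187)/10.50 = 0.3220.
C = C₀ × ½·erfc(0.3220) = 5.82 × 0.3244 = 1.89 mg/L.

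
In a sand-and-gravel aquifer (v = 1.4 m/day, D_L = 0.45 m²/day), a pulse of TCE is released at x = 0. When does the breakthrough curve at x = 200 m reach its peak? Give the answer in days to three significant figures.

For the 1D instantaneous-source solution, setting ∂C/∂t = 0 at fixed x gives v²t² + 2Dt − x² = 0, so t = (√(D² + v²x²) − D)/v².
√(D² + v²x²) = √(0.45² + 1.4² × 200²) = 280.0; v² = 1.96.
t = (280.0 − 0.45)/1.96 = 143 days (vs. the pure-advection estimate x/v = 143 d).

143 days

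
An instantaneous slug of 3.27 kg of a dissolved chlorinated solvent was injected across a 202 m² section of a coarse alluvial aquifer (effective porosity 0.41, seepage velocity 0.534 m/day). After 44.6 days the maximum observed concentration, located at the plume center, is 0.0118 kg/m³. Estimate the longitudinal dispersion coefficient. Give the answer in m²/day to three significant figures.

0.0200 m²/day

At the plume center C_max = M/(n_e·A·√(4πDt)), so D = M²/(4πt·(n_e·A·C_max)²).
n_e·A·C_max = 0.41 × 202 × 0.0118 = 0.9773 kg/m.
D = 3.27²/(4π × 44.6 × 0.9773²) = 0.0200 m²/day.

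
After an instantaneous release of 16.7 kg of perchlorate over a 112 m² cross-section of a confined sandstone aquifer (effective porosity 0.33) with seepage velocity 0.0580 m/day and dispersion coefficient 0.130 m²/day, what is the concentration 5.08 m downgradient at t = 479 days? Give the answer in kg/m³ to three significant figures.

0.00204 kg/m³

For an instantaneous plane source, C(x,t) = M/(n_e·A·√(4πDt)) · exp(−(x−vt)²/(4Dt)), with n_e·A the pore (flow) area.
Plume center vt = 0.0580 × 479 = 27.782 m, so the well at 5.08 m is 22.702 m upgradient of the peak.
√(4πDt) = 27.97 m, giving peak height M/(n_e·A·√(4πDt)) = 16.7/(0.33 × 112 × 27.97) = 0.01615 kg/m³.
(x−vt)²/(4Dt) = (-22.702)²/(4 × 0.130 × 479) = 2.069; exp(−2.069) = 0.1263.
C = 0.01615 × 0.1263 = 0.00204 kg/m³.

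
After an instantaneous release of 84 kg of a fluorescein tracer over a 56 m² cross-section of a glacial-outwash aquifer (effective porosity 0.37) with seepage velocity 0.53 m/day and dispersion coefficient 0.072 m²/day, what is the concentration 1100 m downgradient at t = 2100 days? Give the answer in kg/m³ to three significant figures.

0.0703 kg/m³

For an instantaneous plane source, C(x,t) = M/(n_e·A·√(4πDt)) · exp(−(x−vt)²/(4Dt)), with n_e·A the pore (flow) area.
Plume center vt = 0.53 × 2100 = 1113 m, so the well at 1100 m is 13 m upgradient of the peak.
√(4πDt) = 43.59 m, giving peak height M/(n_e·A·√(4πDt)) = 84/(0.37 × 56 × 43.59) = 0.09300 kg/m³.
(x−vt)²/(4Dt) = (-13)²/(4 × 0.072 × 2100) = 0.2794; exp(−0.2794) = 0.7562.
C = 0.09300 × 0.7562 = 0.0703 kg/m³.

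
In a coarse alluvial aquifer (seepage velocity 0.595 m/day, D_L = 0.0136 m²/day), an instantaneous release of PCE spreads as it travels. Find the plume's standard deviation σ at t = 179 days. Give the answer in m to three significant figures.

2.21 m

Dispersive spreading gives a Gaussian with σ² = 2Dt; advection only shifts the center.
σ = √(2 × 0.0136 × 179) = 2.21 m.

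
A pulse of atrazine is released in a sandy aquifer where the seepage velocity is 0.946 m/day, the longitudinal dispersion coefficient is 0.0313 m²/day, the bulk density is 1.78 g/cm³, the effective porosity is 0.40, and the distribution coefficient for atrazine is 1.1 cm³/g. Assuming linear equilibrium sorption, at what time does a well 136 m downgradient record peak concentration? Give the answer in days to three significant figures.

847 days

Retardation factor R = 1 + ρ_b·K_d/n = 1 + 1.78 × 1.1/0.40 = 5.895.
Sorption retards both mechanisms: v_R = v/R = 0.1605 m/day, D_R = D/R = 0.005310 m²/day.
Peak time from v_R²t² + 2D_R t − x² = 0: t = (√(D_R² + v_R²x²) − D_R)/v_R².
√(D_R² + v_R²x²) = √(0.005310² + 0.1605² × 136²) = 21.83; v_R² = 0.02576.
t = (21.83 − 0.005310)/0.02576 = 847 days.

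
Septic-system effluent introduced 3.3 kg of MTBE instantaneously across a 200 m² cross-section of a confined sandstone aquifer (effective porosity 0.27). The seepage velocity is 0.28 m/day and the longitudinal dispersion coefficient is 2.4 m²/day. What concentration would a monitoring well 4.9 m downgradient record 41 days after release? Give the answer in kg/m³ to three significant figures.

For an instantaneous plane source, C(x,t) = M/(n_e·A·√(4πDt)) · exp(−(x−vt)²/(4Dt)), with n_e·A the pore (flow) area.
Plume center vt = 0.28 × 41 = 11.48 m, so the well at 4.9 m is 6.58 m upgradient of the peak.
√(4πDt) = 35.16 m, giving peak height M/(n_e·A·√(4πDt)) = 3.3/(0.27 × 200 × 35.16) = 0.001738 kg/m³.
(x−vt)²/(4Dt) = (-6.58)²/(4 × 2.4 × 41) = 0.1100; exp(−0.1100) = 0.8958.
C = 0.001738 × 0.8958 = 0.00156 kg/m³.

0.00156 kg/m³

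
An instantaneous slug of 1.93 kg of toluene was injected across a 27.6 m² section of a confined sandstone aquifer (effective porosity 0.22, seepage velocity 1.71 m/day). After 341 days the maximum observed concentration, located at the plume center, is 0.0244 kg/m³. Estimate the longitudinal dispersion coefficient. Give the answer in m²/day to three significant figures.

At the plume center C_max = M/(n_e·A·√(4πDt)), so D = M²/(4πt·(n_e·A·C_max)²).
n_e·A·C_max = 0.22 × 27.6 × 0.0244 = 0.1482 kg/m.
D = 1.93²/(4π × 341 × 0.1482²) = 0.0396 m²/day.

0.0396 m²/day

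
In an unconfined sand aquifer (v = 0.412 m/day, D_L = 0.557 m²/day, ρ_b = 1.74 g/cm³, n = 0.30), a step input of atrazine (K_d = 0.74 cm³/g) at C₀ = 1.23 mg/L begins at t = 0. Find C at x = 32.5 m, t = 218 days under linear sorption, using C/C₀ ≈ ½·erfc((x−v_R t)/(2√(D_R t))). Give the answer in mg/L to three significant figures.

0.0135 mg/L

Retardation factor R = 1 + ρ_b·K_d/n = 1 + 1.74 × 0.74/0.30 = 5.292.
Sorption retards both mechanisms: v_R = v/R = 0.07785 m/day, D_R = D/R = 0.1053 m²/day.
v_R·t = 0.07785 × 218 = 16.9713 m; 2√(D_R t) = 9.582 m; argument = (32.5 − 16.9713)/9.582 = 1.621.
C = C₀ × ½·erfc(1.621) = 1.23 × 0.01094 = 0.0135 mg/L.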